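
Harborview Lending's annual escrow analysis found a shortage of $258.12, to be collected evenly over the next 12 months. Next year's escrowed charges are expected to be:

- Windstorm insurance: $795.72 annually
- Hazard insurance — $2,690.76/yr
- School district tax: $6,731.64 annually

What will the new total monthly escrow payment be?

Windstorm insurance = $795.72
Hazard insurance = $2,690.76
School district tax = $6,731.64
Total annual escrow = $10,218.12
Base monthly escrow = $10,218.12 ÷ 12 = $851.51
Monthly shortage recovery: $258.12 ÷ 12 = $21.51
Adjusted monthly = $851.51 + $21.51 = $873.02

$873.02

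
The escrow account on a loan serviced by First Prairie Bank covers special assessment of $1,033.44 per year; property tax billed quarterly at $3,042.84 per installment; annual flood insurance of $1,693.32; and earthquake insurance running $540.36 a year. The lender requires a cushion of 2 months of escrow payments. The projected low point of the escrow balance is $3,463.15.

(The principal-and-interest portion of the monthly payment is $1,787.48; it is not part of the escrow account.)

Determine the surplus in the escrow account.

$890.07

Special assessment = $1,033.44 per year
Property tax = $3,042.84 × 4 = $12,171.36 per year
Flood insurance = $1,693.32 per year
Earthquake insurance = $540.36 per year
Total annual escrow = $1,033.44 + $12,171.36 + $1,693.32 + $540.36 = $15,438.48
Per month = $15,438.48 ÷ 12 = $1,286.54
Cushion = 2 × $1,286.54 = $2,573.08
Excess over cushion: $3,463.15 − $2,573.08 = $890.07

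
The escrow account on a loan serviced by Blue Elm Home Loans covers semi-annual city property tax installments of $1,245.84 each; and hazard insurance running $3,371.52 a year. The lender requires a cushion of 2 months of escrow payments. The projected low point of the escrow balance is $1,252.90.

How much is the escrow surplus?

City property tax — $1,245.84 × 2 = $2,491.68 per year
Hazard insurance — $3,371.52 per year
Yearly total = $5,863.20
Monthly escrow = $5,863.20 ÷ 12 = $488.60
Cushion = 2 × $488.60 = $977.20
Excess over cushion: $1,252.90 − $977.20 = $275.70

$275.70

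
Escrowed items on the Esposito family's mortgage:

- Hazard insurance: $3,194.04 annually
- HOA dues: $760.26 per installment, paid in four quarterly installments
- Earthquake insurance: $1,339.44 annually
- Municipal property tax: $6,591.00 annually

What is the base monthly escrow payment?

$1,180.46

Hazard insurance = $3,194.04 annually
HOA dues = $760.26 × 4 = $3,041.04 annually
Earthquake insurance = $1,339.44 annually
Municipal property tax = $6,591.00 annually
Total annual escrow = $14,165.52
Monthly = $14,165.52 / 12 = $1,180.46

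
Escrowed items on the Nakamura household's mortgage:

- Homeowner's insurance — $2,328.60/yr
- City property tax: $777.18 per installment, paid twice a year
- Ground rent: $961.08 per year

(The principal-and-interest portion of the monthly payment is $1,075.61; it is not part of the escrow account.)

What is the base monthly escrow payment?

$403.67

Homeowner's insurance = $2,328.60/yr
City property tax = $777.18 × 2 = $1,554.36/yr
Ground rent = $961.08/yr
Combined annual = $2,328.60 + $1,554.36 + $961.08 = $4,844.04
Base monthly escrow = $4,844.04 ÷ 12 = $403.67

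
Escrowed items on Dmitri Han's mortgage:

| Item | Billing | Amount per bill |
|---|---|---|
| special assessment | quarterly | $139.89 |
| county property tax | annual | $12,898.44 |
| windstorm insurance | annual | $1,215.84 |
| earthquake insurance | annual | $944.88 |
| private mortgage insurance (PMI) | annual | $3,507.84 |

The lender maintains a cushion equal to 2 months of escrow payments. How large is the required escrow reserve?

$3,187.76

Special assessment = $139.89 × 4 = $559.56 annually
County property tax = $12,898.44 annually
Windstorm insurance = $1,215.84 annually
Earthquake insurance = $944.88 annually
Private mortgage insurance (PMI) = $3,507.84 annually
Annual escrow total = $19,126.56
Base monthly escrow = $19,126.56 / 12 = $1,593.88
Required cushion = 2 × $1,593.88 = $3,187.76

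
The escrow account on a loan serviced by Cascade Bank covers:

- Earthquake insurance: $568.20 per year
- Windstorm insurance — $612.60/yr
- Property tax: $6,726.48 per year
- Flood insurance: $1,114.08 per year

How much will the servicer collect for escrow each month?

Earthquake insurance = $568.20 annually
Windstorm insurance = $612.60 annually
Property tax = $6,726.48 annually
Flood insurance = $1,114.08 annually
Yearly total = $9,021.36
Monthly = $9,021.36 ÷ 12 = $751.78

$751.78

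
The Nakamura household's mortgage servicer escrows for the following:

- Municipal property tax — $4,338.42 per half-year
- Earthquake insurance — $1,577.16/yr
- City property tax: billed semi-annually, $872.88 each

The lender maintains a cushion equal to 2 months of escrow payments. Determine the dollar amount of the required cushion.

$1,999.96

Municipal property tax: $4,338.42 × 2 = $8,676.84 per year
Earthquake insurance: $1,577.16 per year
City property tax: $872.88 × 2 = $1,745.76 per year
Yearly total = $8,676.84 + $1,577.16 + $1,745.76 = $11,999.76
Per month = $11,999.76 ÷ 12 = $999.98
Cushion = 2 × $999.98 = $1,999.96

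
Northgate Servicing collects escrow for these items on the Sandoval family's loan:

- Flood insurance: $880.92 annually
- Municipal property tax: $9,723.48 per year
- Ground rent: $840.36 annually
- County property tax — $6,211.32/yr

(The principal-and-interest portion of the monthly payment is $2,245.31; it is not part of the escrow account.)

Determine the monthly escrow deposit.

Flood insurance = $880.92 per year
Municipal property tax = $9,723.48 per year
Ground rent = $840.36 per year
County property tax = $6,211.32 per year
Total per year = $880.92 + $9,723.48 + $840.36 + $6,211.32 = $17,656.08
Monthly escrow = $17,656.08 / 12 = $1,471.34

$1,471.34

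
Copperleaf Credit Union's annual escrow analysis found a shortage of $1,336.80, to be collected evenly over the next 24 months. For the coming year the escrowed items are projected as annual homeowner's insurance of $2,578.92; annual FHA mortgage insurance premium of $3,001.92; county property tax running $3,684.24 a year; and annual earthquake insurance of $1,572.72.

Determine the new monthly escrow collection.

Homeowner's insurance: $2,578.92 annually
FHA mortgage insurance premium: $3,001.92 annually
County property tax: $3,684.24 annually
Earthquake insurance: $1,572.72 annually
Total annual escrow = $10,837.80
Base monthly escrow = $10,837.80 ÷ 12 = $903.15
Monthly shortage recovery: $1,336.80 / 24 = $55.70
Adjusted monthly = $903.15 + $55.70 = $958.85

$958.85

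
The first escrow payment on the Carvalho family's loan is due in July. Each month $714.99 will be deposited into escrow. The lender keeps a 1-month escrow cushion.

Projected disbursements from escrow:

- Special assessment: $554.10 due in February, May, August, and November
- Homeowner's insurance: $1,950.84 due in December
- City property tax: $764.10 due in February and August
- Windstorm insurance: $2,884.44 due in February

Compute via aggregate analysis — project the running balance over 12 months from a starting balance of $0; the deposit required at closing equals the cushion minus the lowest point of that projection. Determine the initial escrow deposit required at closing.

Cushion = 1 × $714.99 = $714.99
Trial balance (start $0, +$714.99 each month, − disbursements):
  Jul: +$714.99 → $714.99
  Aug: +$714.99 − $1,318.20 → $111.78
  Sep: +$714.99 → $826.77
  Oct: +$714.99 → $1,541.76
  Nov: +$714.99 − $554.10 → $1,702.65
  Dec: +$714.99 − $1,950.84 → $466.80
  Jan: +$714.99 → $1,181.79
  Feb: +$714.99 − $4,202.64 → -$2,305.86
  Mar: +$714.99 → -$1,590.87
  Apr: +$714.99 → -$875.88
  May: +$714.99 − $554.10 → -$714.99
  Jun: +$714.99 → $0.00
Lowest trial balance = -$2,305.86 (Feb)
Initial deposit = cushion − low point = $714.99 − (-$2,305.86) = $3,020.85

$3,020.85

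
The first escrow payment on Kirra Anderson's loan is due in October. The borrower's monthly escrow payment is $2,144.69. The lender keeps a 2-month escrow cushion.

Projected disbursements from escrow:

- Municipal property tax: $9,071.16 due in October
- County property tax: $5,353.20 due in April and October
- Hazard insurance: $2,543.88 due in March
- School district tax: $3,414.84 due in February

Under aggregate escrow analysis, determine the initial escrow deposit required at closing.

Cushion = 2 × $2,144.69 = $4,289.38
Trial balance (start $0, +$2,144.69 each month, − disbursements):
  Oct: +$2,144.69 − $14,424.36 → -$12,279.67
  Nov: +$2,144.69 → -$10,134.98
  Dec: +$2,144.69 → -$7,990.29
  Jan: +$2,144.69 → -$5,845.60
  Feb: +$2,144.69 − $3,414.84 → -$7,115.75
  Mar: +$2,144.69 − $2,543.88 → -$7,514.94
  Apr: +$2,144.69 − $5,353.20 → -$10,723.45
  May: +$2,144.69 → -$8,578.76
  Jun: +$2,144.69 → -$6,434.07
  Jul: +$2,144.69 → -$4,289.38
  Aug: +$2,144.69 → -$2,144.69
  Sep: +$2,144.69 → $0.00
Lowest trial balance = -$12,279.67 (Oct)
Initial deposit = cushion − low point = $4,289.38 − (-$12,279.67) = $16,569.05

$16,569.05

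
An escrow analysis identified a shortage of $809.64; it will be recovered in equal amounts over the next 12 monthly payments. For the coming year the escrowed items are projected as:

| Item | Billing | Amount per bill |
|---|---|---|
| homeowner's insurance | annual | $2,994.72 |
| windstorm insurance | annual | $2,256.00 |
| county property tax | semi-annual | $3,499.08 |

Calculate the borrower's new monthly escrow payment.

Homeowner's insurance: $2,994.72/yr
Windstorm insurance: $2,256.00/yr
County property tax: $3,499.08 × 2 = $6,998.16/yr
Yearly total = $12,248.88
Base monthly escrow = $12,248.88 ÷ 12 = $1,020.74
Monthly shortage recovery: $809.64 ÷ 12 = $67.47
Adjusted monthly = $1,020.74 + $67.47 = $1,088.21

$1,088.21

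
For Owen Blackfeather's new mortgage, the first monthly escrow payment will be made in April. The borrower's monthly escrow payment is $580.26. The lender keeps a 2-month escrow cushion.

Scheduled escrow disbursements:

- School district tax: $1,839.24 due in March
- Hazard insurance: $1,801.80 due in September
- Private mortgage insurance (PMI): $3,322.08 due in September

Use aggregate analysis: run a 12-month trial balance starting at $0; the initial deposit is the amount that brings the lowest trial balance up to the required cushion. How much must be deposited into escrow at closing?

$2,802.84

Cushion = 2 × $580.26 = $1,160.52
Trial balance (start $0, +$580.26 each month, − disbursements):
  Apr: +$580.26 → $580.26
  May: +$580.26 → $1,160.52
  Jun: +$580.26 → $1,740.78
  Jul: +$580.26 → $2,321.04
  Aug: +$580.26 → $2,901.30
  Sep: +$580.26 − $5,123.88 → -$1,642.32
  Oct: +$580.26 → -$1,062.06
  Nov: +$580.26 → -$481.80
  Dec: +$580.26 → $98.46
  Jan: +$580.26 → $678.72
  Feb: +$580.26 → $1,258.98
  Mar: +$580.26 − $1,839.24 → $0.00
Lowest trial balance = -$1,642.32 (Sep)
Initial deposit = cushion − low point = $1,160.52 − (-$1,642.32) = $2,802.84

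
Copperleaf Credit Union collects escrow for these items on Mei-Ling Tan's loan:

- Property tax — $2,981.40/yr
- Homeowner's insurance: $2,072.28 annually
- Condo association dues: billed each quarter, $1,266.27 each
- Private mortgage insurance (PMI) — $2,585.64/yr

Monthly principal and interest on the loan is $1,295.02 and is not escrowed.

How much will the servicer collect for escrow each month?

Property tax: $2,981.40 per year
Homeowner's insurance: $2,072.28 per year
Condo association dues: $1,266.27 × 4 = $5,065.08 per year
Private mortgage insurance (PMI): $2,585.64 per year
Combined annual = $2,981.40 + $2,072.28 + $5,065.08 + $2,585.64 = $12,704.40
Base monthly escrow = $12,704.40 ÷ 12 = $1,058.70

$1,058.70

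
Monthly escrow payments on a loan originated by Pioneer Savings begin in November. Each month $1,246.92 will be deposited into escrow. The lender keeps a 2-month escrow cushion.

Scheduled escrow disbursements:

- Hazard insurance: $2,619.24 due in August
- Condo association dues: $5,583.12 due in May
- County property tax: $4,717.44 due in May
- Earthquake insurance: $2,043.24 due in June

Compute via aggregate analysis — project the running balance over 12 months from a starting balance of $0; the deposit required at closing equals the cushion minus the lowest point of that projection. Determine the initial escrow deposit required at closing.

$4,987.68

Cushion = 2 × $1,246.92 = $2,493.84
Trial balance (start $0, +$1,246.92 each month, − disbursements):
  Nov: +$1,246.92 → $1,246.92
  Dec: +$1,246.92 → $2,493.84
  Jan: +$1,246.92 → $3,740.76
  Feb: +$1,246.92 → $4,987.68
  Mar: +$1,246.92 → $6,234.60
  Apr: +$1,246.92 → $7,481.52
  May: +$1,246.92 − $10,300.56 → -$1,572.12
  Jun: +$1,246.92 − $2,043.24 → -$2,368.44
  Jul: +$1,246.92 → -$1,121.52
  Aug: +$1,246.92 − $2,619.24 → -$2,493.84
  Sep: +$1,246.92 → -$1,246.92
  Oct: +$1,246.92 → $0.00
Lowest trial balance = -$2,493.84 (Aug)
Initial deposit = cushion − low point = $2,493.84 − (-$2,493.84) = $4,987.68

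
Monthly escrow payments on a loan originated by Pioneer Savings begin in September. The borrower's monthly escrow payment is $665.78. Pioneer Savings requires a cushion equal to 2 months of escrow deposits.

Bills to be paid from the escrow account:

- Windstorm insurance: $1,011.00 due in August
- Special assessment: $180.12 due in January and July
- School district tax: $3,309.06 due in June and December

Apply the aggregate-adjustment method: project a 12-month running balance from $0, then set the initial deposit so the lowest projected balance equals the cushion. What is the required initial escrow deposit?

$1,977.50

Cushion = 2 × $665.78 = $1,331.56
Trial balance (start $0, +$665.78 each month, − disbursements):
  Sep: +$665.78 → $665.78
  Oct: +$665.78 → $1,331.56
  Nov: +$665.78 → $1,997.34
  Dec: +$665.78 − $3,309.06 → -$645.94
  Jan: +$665.78 − $180.12 → -$160.28
  Feb: +$665.78 → $505.50
  Mar: +$665.78 → $1,171.28
  Apr: +$665.78 → $1,837.06
  May: +$665.78 → $2,502.84
  Jun: +$665.78 − $3,309.06 → -$140.44
  Jul: +$665.78 − $180.12 → $345.22
  Aug: +$665.78 − $1,011.00 → $0.00
Lowest trial balance = -$645.94 (Dec)
Initial deposit = cushion − low point = $1,331.56 − (-$645.94) = $1,977.50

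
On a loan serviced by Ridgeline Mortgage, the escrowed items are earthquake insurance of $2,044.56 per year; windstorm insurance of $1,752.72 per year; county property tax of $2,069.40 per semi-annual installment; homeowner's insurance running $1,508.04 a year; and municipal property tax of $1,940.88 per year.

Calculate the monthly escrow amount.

$948.75

Earthquake insurance = $2,044.56/yr
Windstorm insurance = $1,752.72/yr
County property tax = $2,069.40 × 2 = $4,138.80/yr
Homeowner's insurance = $1,508.04/yr
Municipal property tax = $1,940.88/yr
Combined annual = $2,044.56 + $1,752.72 + $4,138.80 + $1,508.04 + $1,940.88 = $11,385.00
Per month = $11,385.00 / 12 = $948.75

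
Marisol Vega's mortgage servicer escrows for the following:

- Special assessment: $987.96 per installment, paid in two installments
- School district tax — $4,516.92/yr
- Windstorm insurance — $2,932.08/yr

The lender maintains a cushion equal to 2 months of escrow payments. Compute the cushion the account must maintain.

$1,570.82

Special assessment: $987.96 × 2 = $1,975.92/yr
School district tax: $4,516.92/yr
Windstorm insurance: $2,932.08/yr
Yearly total = $1,975.92 + $4,516.92 + $2,932.08 = $9,424.92
Base monthly escrow = $9,424.92 ÷ 12 = $785.41
Required cushion = 2 × $785.41 = $1,570.82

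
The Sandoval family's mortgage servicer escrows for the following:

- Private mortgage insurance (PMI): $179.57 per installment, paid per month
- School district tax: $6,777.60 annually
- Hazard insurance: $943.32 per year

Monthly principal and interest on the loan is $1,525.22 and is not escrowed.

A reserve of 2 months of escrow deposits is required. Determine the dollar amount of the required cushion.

$1,645.96

Private mortgage insurance (PMI) — $179.57 × 12 = $2,154.84 annually
School district tax — $6,777.60 annually
Hazard insurance — $943.32 annually
Total per year = $9,875.76
Monthly escrow = $9,875.76 / 12 = $822.98
Reserve = 2 × $822.98 = $1,645.96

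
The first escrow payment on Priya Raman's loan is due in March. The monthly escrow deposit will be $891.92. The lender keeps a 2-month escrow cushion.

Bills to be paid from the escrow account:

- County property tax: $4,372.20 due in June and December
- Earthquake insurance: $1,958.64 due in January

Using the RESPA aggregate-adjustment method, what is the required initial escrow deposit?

Cushion = 2 × $891.92 = $1,783.84
Trial balance (start $0, +$891.92 each month, − disbursements):
  Mar: +$891.92 → $891.92
  Apr: +$891.92 → $1,783.84
  May: +$891.92 → $2,675.76
  Jun: +$891.92 − $4,372.20 → -$804.52
  Jul: +$891.92 → $87.40
  Aug: +$891.92 → $979.32
  Sep: +$891.92 → $1,871.24
  Oct: +$891.92 → $2,763.16
  Nov: +$891.92 → $3,655.08
  Dec: +$891.92 − $4,372.20 → $174.80
  Jan: +$891.92 − $1,958.64 → -$891.92
  Feb: +$891.92 → $0.00
Lowest trial balance = -$891.92 (Jan)
Initial deposit = cushion − low point = $1,783.84 − (-$891.92) = $2,675.76

$2,675.76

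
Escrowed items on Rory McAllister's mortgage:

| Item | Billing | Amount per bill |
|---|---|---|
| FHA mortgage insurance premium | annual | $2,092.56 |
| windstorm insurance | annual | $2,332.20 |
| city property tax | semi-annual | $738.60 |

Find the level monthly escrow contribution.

$491.83

FHA mortgage insurance premium = $2,092.56 annually
Windstorm insurance = $2,332.20 annually
City property tax = $738.60 × 2 = $1,477.20 annually
Total annual escrow = $2,092.56 + $2,332.20 + $1,477.20 = $5,901.96
Monthly = $5,901.96 ÷ 12 = $491.83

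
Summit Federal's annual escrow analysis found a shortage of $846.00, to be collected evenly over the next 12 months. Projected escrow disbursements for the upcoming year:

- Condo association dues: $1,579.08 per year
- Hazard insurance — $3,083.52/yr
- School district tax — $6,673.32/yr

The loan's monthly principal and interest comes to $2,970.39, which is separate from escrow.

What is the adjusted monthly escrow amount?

$1,015.16

Condo association dues = $1,579.08/yr
Hazard insurance = $3,083.52/yr
School district tax = $6,673.32/yr
Combined annual = $1,579.08 + $3,083.52 + $6,673.32 = $11,335.92
Monthly = $11,335.92 ÷ 12 = $944.66
Shortage spread = $846.00 / 12 = $70.50/mo
Adjusted monthly = $944.66 + $70.50 = $1,015.16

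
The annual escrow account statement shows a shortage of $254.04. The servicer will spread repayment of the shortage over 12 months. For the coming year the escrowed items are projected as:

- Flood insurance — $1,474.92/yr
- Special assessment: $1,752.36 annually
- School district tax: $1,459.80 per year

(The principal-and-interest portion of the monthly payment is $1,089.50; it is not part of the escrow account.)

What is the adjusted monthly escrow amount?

$411.76

Flood insurance — $1,474.92/yr
Special assessment — $1,752.36/yr
School district tax — $1,459.80/yr
Total annual escrow = $1,474.92 + $1,752.36 + $1,459.80 = $4,687.08
Monthly escrow = $4,687.08 / 12 = $390.59
Shortage per month = $254.04 / 12 = $21.17
Adjusted monthly = $390.59 + $21.17 = $411.76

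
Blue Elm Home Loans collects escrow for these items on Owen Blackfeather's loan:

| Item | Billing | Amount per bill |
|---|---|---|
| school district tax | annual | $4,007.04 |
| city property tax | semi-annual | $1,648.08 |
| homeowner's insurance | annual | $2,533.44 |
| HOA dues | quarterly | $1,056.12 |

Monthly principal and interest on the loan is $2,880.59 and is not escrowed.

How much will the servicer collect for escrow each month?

School district tax: $4,007.04
City property tax: $1,648.08 × 2 = $3,296.16
Homeowner's insurance: $2,533.44
HOA dues: $1,056.12 × 4 = $4,224.48
Total per year = $14,061.12
Monthly = $14,061.12 ÷ 12 = $1,171.76

$1,171.76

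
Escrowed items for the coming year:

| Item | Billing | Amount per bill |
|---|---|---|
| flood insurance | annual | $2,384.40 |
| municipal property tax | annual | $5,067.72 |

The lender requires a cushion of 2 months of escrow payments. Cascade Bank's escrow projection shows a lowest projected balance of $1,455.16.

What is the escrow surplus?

Flood insurance — $2,384.40/yr
Municipal property tax — $5,067.72/yr
Total per year = $2,384.40 + $5,067.72 = $7,452.12
Base monthly escrow = $7,452.12 / 12 = $621.01
Cushion = 2 × $621.01 = $1,242.02
Excess over cushion: $1,455.16 − $1,242.02 = $213.14

$213.14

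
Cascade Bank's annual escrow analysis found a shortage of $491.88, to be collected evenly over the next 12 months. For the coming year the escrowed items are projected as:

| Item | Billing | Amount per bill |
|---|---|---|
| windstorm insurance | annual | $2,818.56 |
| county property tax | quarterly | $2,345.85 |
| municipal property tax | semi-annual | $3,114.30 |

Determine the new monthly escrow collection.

$1,576.87

Windstorm insurance = $2,818.56/yr
County property tax = $2,345.85 × 4 = $9,383.40/yr
Municipal property tax = $3,114.30 × 2 = $6,228.60/yr
Total annual escrow = $18,430.56
Base monthly escrow = $18,430.56 ÷ 12 = $1,535.88
Shortage per month = $491.88 ÷ 12 = $40.99
Adjusted monthly = $1,535.88 + $40.99 = $1,576.87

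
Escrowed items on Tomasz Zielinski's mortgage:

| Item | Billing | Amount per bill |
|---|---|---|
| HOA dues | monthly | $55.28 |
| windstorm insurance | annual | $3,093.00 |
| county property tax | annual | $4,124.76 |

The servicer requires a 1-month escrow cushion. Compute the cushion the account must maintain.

$656.76

HOA dues — $55.28 × 12 = $663.36 per year
Windstorm insurance — $3,093.00 per year
County property tax — $4,124.76 per year
Yearly total = $7,881.12
Monthly escrow = $7,881.12 / 12 = $656.76
Reserve = 1 × $656.76 = $656.76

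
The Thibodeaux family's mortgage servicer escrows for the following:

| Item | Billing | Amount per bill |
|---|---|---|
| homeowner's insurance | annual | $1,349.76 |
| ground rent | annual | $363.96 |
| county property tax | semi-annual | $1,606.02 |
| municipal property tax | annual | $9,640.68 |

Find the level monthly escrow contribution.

$1,213.87

Homeowner's insurance = $1,349.76
Ground rent = $363.96
County property tax = $1,606.02 × 2 = $3,212.04
Municipal property tax = $9,640.68
Annual escrow total = $1,349.76 + $363.96 + $3,212.04 + $9,640.68 = $14,566.44
Monthly escrow = $14,566.44 / 12 = $1,213.87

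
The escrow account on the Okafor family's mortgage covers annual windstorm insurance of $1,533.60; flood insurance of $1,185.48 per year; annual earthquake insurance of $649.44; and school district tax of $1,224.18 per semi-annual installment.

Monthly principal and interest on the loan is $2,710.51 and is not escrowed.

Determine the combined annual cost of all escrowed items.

$5,816.88

Windstorm insurance — $1,533.60 per year
Flood insurance — $1,185.48 per year
Earthquake insurance — $649.44 per year
School district tax — $1,224.18 × 2 = $2,448.36 per year
Total annual escrow = $1,533.60 + $1,185.48 + $649.44 + $2,448.36 = $5,816.88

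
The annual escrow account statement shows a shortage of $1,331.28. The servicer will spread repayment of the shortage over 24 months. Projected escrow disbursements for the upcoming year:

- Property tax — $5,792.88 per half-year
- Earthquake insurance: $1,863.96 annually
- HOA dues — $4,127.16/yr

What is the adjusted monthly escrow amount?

Property tax = $5,792.88 × 2 = $11,585.76 per year
Earthquake insurance = $1,863.96 per year
HOA dues = $4,127.16 per year
Annual escrow total = $11,585.76 + $1,863.96 + $4,127.16 = $17,576.88
Monthly = $17,576.88 / 12 = $1,464.74
Monthly shortage recovery: $1,331.28 / 24 = $55.47
New monthly escrow = $1,464.74 + $55.47 = $1,520.21

$1,520.21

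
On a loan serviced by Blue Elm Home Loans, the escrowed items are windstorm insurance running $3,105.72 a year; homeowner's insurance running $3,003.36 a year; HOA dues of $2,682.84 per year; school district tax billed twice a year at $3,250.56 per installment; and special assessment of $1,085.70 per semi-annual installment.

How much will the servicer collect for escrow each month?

$1,455.37

Windstorm insurance: $3,105.72 annually
Homeowner's insurance: $3,003.36 annually
HOA dues: $2,682.84 annually
School district tax: $3,250.56 × 2 = $6,501.12 annually
Special assessment: $1,085.70 × 2 = $2,171.40 annually
Total per year = $17,464.44
Base monthly escrow = $17,464.44 / 12 = $1,455.37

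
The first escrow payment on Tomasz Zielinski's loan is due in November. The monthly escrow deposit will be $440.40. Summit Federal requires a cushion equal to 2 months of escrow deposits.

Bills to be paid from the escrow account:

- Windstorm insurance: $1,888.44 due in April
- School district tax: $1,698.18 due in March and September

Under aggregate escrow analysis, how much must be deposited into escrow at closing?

Cushion = 2 × $440.40 = $880.80
Trial balance (start $0, +$440.40 each month, − disbursements):
  Nov: +$440.40 → $440.40
  Dec: +$440.40 → $880.80
  Jan: +$440.40 → $1,321.20
  Feb: +$440.40 → $1,761.60
  Mar: +$440.40 − $1,698.18 → $503.82
  Apr: +$440.40 − $1,888.44 → -$944.22
  May: +$440.40 → -$503.82
  Jun: +$440.40 → -$63.42
  Jul: +$440.40 → $376.98
  Aug: +$440.40 → $817.38
  Sep: +$440.40 − $1,698.18 → -$440.40
  Oct: +$440.40 → $0.00
Lowest trial balance = -$944.22 (Apr)
Initial deposit = cushion − low point = $880.80 − (-$944.22) = $1,825.02

$1,825.02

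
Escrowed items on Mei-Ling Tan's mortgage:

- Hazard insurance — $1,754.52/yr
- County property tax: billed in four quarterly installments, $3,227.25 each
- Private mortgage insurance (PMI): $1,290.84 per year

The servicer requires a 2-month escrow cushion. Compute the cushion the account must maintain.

Hazard insurance = $1,754.52 annually
County property tax = $3,227.25 × 4 = $12,909.00 annually
Private mortgage insurance (PMI) = $1,290.84 annually
Annual escrow total = $1,754.52 + $12,909.00 + $1,290.84 = $15,954.36
Per month = $15,954.36 ÷ 12 = $1,329.53
Cushion = 2 × $1,329.53 = $2,659.06

$2,659.06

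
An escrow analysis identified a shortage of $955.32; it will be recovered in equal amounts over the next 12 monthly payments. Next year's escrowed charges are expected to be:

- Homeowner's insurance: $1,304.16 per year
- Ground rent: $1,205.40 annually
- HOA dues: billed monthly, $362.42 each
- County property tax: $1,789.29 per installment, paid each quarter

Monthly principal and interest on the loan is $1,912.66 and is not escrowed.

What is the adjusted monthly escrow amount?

$1,247.59

Homeowner's insurance: $1,304.16
Ground rent: $1,205.40
HOA dues: $362.42 × 12 = $4,349.04
County property tax: $1,789.29 × 4 = $7,157.16
Yearly total = $14,015.76
Monthly escrow = $14,015.76 / 12 = $1,167.98
Shortage spread = $955.32 / 12 = $79.61/mo
Adjusted monthly = $1,167.98 + $79.61 = $1,247.59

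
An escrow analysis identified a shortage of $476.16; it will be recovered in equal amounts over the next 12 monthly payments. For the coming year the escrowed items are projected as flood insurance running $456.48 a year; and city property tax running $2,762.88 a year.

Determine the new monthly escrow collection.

$307.96

Flood insurance — $456.48 annually
City property tax — $2,762.88 annually
Total annual escrow = $3,219.36
Base monthly escrow = $3,219.36 / 12 = $268.28
Shortage spread = $476.16 / 12 = $39.68/mo
Adjusted monthly = $268.28 + $39.68 = $307.96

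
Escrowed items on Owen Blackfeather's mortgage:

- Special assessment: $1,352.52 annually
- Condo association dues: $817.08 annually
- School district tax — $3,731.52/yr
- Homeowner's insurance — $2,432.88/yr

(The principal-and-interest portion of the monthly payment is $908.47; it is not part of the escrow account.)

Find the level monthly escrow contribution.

Special assessment — $1,352.52 annually
Condo association dues — $817.08 annually
School district tax — $3,731.52 annually
Homeowner's insurance — $2,432.88 annually
Annual escrow total = $1,352.52 + $817.08 + $3,731.52 + $2,432.88 = $8,334.00
Base monthly escrow = $8,334.00 ÷ 12 = $694.50

$694.50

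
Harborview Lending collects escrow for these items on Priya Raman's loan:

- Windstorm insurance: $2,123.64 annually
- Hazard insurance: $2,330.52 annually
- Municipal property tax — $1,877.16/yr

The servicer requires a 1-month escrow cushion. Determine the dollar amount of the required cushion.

Windstorm insurance: $2,123.64
Hazard insurance: $2,330.52
Municipal property tax: $1,877.16
Total annual escrow = $2,123.64 + $2,330.52 + $1,877.16 = $6,331.32
Base monthly escrow = $6,331.32 / 12 = $527.61
Cushion = 1 × $527.61 = $527.61

$527.61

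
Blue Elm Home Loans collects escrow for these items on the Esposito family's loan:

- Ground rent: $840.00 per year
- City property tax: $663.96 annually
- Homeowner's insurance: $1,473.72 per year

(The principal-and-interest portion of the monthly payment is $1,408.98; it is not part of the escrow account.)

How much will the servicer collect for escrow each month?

Ground rent: $840.00 per year
City property tax: $663.96 per year
Homeowner's insurance: $1,473.72 per year
Combined annual = $2,977.68
Base monthly escrow = $2,977.68 ÷ 12 = $248.14

$248.14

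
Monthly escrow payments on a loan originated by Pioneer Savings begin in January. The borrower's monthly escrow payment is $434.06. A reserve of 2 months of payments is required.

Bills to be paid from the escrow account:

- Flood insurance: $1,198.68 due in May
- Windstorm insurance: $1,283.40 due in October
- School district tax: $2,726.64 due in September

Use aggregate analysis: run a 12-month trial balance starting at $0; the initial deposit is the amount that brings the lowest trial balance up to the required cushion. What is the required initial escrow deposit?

$1,736.24

Cushion = 2 × $434.06 = $868.12
Trial balance (start $0, +$434.06 each month, − disbursements):
  Jan: +$434.06 → $434.06
  Feb: +$434.06 → $868.12
  Mar: +$434.06 → $1,302.18
  Apr: +$434.06 → $1,736.24
  May: +$434.06 − $1,198.68 → $971.62
  Jun: +$434.06 → $1,405.68
  Jul: +$434.06 → $1,839.74
  Aug: +$434.06 → $2,273.80
  Sep: +$434.06 − $2,726.64 → -$18.78
  Oct: +$434.06 − $1,283.40 → -$868.12
  Nov: +$434.06 → -$434.06
  Dec: +$434.06 → $0.00
Lowest trial balance = -$868.12 (Oct)
Initial deposit = cushion − low point = $868.12 − (-$868.12) = $1,736.24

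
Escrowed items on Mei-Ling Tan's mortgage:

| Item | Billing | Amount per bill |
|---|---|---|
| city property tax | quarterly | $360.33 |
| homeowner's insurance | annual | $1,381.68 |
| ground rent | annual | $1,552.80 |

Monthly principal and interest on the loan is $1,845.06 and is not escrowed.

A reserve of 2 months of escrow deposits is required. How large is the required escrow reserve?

$729.30

City property tax — $360.33 × 4 = $1,441.32/yr
Homeowner's insurance — $1,381.68/yr
Ground rent — $1,552.80/yr
Total per year = $4,375.80
Per month = $4,375.80 ÷ 12 = $364.65
Cushion = 2 × $364.65 = $729.30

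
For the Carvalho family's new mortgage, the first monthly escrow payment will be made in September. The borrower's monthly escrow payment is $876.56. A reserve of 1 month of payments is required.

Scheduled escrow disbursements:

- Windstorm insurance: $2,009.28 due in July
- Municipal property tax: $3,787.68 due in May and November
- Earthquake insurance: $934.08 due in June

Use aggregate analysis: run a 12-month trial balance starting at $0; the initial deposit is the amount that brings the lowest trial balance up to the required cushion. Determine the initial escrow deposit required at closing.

$2,034.56

Cushion = 1 × $876.56 = $876.56
Trial balance (start $0, +$876.56 each month, − disbursements):
  Sep: +$876.56 → $876.56
  Oct: +$876.56 → $1,753.12
  Nov: +$876.56 − $3,787.68 → -$1,158.00
  Dec: +$876.56 → -$281.44
  Jan: +$876.56 → $595.12
  Feb: +$876.56 → $1,471.68
  Mar: +$876.56 → $2,348.24
  Apr: +$876.56 → $3,224.80
  May: +$876.56 − $3,787.68 → $313.68
  Jun: +$876.56 − $934.08 → $256.16
  Jul: +$876.56 − $2,009.28 → -$876.56
  Aug: +$876.56 → $0.00
Lowest trial balance = -$1,158.00 (Nov)
Initial deposit = cushion − low point = $876.56 − (-$1,158.00) = $2,034.56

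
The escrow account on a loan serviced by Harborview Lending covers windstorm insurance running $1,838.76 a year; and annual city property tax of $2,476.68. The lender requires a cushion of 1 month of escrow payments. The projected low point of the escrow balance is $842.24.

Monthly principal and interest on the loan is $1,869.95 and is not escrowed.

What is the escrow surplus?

$482.62

Windstorm insurance: $1,838.76 per year
City property tax: $2,476.68 per year
Total per year = $1,838.76 + $2,476.68 = $4,315.44
Per month = $4,315.44 ÷ 12 = $359.62
Required reserve = 1 × $359.62 = $359.62
Excess over cushion: $842.24 − $359.62 = $482.62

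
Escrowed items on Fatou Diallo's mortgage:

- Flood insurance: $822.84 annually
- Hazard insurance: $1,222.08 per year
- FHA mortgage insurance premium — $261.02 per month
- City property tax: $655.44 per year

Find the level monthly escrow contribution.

$486.05

Flood insurance = $822.84/yr
Hazard insurance = $1,222.08/yr
FHA mortgage insurance premium = $261.02 × 12 = $3,132.24/yr
City property tax = $655.44/yr
Total per year = $5,832.60
Per month = $5,832.60 ÷ 12 = $486.05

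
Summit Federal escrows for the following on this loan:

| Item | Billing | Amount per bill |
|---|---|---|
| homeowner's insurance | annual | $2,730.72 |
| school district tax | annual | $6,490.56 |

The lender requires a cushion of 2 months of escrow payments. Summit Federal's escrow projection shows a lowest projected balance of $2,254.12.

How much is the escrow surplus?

$717.24

Homeowner's insurance = $2,730.72/yr
School district tax = $6,490.56/yr
Combined annual = $2,730.72 + $6,490.56 = $9,221.28
Base monthly escrow = $9,221.28 / 12 = $768.44
Cushion = 2 × $768.44 = $1,536.88
Excess over cushion: $2,254.12 − $1,536.88 = $717.24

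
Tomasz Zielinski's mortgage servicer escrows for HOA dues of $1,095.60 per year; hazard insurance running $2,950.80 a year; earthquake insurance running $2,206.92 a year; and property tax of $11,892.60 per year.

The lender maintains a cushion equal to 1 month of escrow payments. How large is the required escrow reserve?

HOA dues = $1,095.60 per year
Hazard insurance = $2,950.80 per year
Earthquake insurance = $2,206.92 per year
Property tax = $11,892.60 per year
Annual escrow total = $18,145.92
Per month = $18,145.92 ÷ 12 = $1,512.16
Required cushion = 1 × $1,512.16 = $1,512.16

$1,512.16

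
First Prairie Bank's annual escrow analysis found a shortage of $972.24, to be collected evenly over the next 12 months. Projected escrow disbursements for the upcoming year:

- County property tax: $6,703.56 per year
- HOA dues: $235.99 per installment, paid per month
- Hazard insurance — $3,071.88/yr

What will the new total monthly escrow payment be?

$1,131.63

County property tax = $6,703.56
HOA dues = $235.99 × 12 = $2,831.88
Hazard insurance = $3,071.88
Combined annual = $6,703.56 + $2,831.88 + $3,071.88 = $12,607.32
Monthly = $12,607.32 ÷ 12 = $1,050.61
Shortage spread = $972.24 / 12 = $81.02/mo
Adjusted monthly = $1,050.61 + $81.02 = $1,131.63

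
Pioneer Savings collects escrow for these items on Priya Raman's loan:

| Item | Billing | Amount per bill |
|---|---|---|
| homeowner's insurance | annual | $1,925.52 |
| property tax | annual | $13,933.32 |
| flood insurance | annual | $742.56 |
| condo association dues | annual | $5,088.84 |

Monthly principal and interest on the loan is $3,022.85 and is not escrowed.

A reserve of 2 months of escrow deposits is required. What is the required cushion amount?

$3,615.04

Homeowner's insurance = $1,925.52 per year
Property tax = $13,933.32 per year
Flood insurance = $742.56 per year
Condo association dues = $5,088.84 per year
Total annual escrow = $21,690.24
Per month = $21,690.24 ÷ 12 = $1,807.52
Required cushion = 2 × $1,807.52 = $3,615.04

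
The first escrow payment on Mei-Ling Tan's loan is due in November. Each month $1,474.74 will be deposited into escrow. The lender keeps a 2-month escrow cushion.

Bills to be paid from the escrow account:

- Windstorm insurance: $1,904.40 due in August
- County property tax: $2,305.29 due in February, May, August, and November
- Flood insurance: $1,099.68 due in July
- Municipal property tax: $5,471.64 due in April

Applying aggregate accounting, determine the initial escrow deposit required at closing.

Cushion = 2 × $1,474.74 = $2,949.48
Trial balance (start $0, +$1,474.74 each month, − disbursements):
  Nov: +$1,474.74 − $2,305.29 → -$830.55
  Dec: +$1,474.74 → $644.19
  Jan: +$1,474.74 → $2,118.93
  Feb: +$1,474.74 − $2,305.29 → $1,288.38
  Mar: +$1,474.74 → $2,763.12
  Apr: +$1,474.74 − $5,471.64 → -$1,233.78
  May: +$1,474.74 − $2,305.29 → -$2,064.33
  Jun: +$1,474.74 → -$589.59
  Jul: +$1,474.74 − $1,099.68 → -$214.53
  Aug: +$1,474.74 − $4,209.69 → -$2,949.48
  Sep: +$1,474.74 → -$1,474.74
  Oct: +$1,474.74 → $0.00
Lowest trial balance = -$2,949.48 (Aug)
Initial deposit = cushion − low point = $2,949.48 − (-$2,949.48) = $5,898.96

$5,898.96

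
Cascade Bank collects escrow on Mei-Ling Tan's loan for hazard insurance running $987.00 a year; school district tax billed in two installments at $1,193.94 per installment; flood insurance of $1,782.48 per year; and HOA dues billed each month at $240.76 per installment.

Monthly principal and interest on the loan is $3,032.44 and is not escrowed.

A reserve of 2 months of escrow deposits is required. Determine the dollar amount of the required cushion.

Hazard insurance — $987.00 annually
School district tax — $1,193.94 × 2 = $2,387.88 annually
Flood insurance — $1,782.48 annually
HOA dues — $240.76 × 12 = $2,889.12 annually
Annual escrow total = $8,046.48
Monthly = $8,046.48 / 12 = $670.54
Cushion = 2 × $670.54 = $1,341.08

$1,341.08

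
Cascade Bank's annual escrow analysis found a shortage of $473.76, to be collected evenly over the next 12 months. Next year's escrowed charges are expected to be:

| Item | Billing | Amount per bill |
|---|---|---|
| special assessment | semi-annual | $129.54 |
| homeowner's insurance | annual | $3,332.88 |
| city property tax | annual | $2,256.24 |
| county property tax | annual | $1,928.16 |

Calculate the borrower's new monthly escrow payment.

Special assessment: $129.54 × 2 = $259.08
Homeowner's insurance: $3,332.88
City property tax: $2,256.24
County property tax: $1,928.16
Combined annual = $7,776.36
Base monthly escrow = $7,776.36 ÷ 12 = $648.03
Shortage spread = $473.76 / 12 = $39.48/mo
New monthly escrow = $648.03 + $39.48 = $687.51

$687.51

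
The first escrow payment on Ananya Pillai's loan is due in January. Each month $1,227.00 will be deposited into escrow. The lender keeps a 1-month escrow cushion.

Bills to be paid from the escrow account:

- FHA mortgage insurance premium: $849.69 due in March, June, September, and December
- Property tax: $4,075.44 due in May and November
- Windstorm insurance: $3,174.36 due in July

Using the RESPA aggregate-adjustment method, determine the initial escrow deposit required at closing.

$1,604.31

Cushion = 1 × $1,227.00 = $1,227.00
Trial balance (start $0, +$1,227.00 each month, − disbursements):
  Jan: +$1,227.00 → $1,227.00
  Feb: +$1,227.00 → $2,454.00
  Mar: +$1,227.00 − $849.69 → $2,831.31
  Apr: +$1,227.00 → $4,058.31
  May: +$1,227.00 − $4,075.44 → $1,209.87
  Jun: +$1,227.00 − $849.69 → $1,587.18
  Jul: +$1,227.00 − $3,174.36 → -$360.18
  Aug: +$1,227.00 → $866.82
  Sep: +$1,227.00 − $849.69 → $1,244.13
  Oct: +$1,227.00 → $2,471.13
  Nov: +$1,227.00 − $4,075.44 → -$377.31
  Dec: +$1,227.00 − $849.69 → $0.00
Lowest trial balance = -$377.31 (Nov)
Initial deposit = cushion − low point = $1,227.00 − (-$377.31) = $1,604.31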